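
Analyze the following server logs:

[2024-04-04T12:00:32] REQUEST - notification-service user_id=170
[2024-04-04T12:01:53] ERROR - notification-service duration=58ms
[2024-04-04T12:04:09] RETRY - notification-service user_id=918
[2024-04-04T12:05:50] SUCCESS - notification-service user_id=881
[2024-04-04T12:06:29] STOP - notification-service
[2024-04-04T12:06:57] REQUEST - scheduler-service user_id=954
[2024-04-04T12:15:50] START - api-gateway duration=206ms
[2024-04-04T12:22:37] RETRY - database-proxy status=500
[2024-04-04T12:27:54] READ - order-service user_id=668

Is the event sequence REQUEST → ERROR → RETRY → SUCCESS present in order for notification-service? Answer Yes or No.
Yes

To verify sequence order:

1. Find all events in sequence REQUEST → ERROR → RETRY → SUCCESS for notification-service
2. Extract their timestamps
3. Check if timestamps are in ascending order
4. Result: Yes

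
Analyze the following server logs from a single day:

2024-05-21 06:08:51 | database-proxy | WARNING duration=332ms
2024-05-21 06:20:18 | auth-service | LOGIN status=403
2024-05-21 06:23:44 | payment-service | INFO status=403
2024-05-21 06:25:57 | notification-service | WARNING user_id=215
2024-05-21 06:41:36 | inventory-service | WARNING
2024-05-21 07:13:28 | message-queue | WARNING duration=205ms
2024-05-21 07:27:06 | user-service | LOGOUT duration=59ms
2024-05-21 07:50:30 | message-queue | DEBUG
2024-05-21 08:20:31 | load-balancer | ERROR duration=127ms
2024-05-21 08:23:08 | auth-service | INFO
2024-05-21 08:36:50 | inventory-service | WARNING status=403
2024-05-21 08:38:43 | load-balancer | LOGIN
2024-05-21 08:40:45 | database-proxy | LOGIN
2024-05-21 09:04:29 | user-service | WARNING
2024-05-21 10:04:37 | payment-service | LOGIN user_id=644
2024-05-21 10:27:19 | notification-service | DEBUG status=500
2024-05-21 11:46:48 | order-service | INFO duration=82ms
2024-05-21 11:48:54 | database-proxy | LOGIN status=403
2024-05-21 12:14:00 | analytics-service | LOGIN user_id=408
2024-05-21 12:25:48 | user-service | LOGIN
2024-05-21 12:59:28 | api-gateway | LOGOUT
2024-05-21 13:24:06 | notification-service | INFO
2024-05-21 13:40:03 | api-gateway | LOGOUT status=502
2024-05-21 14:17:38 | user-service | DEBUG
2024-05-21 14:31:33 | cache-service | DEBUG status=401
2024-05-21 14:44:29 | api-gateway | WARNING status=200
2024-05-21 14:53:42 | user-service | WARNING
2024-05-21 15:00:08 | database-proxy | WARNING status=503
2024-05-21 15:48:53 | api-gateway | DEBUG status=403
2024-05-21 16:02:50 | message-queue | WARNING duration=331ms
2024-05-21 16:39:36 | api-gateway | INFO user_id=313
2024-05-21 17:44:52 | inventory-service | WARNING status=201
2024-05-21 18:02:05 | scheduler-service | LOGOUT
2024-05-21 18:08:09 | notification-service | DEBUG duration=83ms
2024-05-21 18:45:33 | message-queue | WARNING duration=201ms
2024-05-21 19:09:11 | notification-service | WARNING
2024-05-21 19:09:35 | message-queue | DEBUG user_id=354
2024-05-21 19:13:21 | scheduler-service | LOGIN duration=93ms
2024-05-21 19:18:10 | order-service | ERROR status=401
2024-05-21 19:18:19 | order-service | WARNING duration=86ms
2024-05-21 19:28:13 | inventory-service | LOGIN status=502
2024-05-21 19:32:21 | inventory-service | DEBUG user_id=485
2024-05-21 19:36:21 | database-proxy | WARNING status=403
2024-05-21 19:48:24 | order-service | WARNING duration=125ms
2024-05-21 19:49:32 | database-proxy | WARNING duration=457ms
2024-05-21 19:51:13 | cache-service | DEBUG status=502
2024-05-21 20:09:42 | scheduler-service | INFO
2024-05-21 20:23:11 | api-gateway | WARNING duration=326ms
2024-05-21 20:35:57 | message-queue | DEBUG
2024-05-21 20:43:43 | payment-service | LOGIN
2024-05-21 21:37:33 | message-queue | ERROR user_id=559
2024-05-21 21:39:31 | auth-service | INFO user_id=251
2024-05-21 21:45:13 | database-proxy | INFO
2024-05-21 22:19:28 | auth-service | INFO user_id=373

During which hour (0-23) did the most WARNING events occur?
19

To find the peak hour:

1. Group all WARNING events by hour
2. Count events in each hour
3. Find hour with maximum count
4. Peak hour: 19 (with 5 events)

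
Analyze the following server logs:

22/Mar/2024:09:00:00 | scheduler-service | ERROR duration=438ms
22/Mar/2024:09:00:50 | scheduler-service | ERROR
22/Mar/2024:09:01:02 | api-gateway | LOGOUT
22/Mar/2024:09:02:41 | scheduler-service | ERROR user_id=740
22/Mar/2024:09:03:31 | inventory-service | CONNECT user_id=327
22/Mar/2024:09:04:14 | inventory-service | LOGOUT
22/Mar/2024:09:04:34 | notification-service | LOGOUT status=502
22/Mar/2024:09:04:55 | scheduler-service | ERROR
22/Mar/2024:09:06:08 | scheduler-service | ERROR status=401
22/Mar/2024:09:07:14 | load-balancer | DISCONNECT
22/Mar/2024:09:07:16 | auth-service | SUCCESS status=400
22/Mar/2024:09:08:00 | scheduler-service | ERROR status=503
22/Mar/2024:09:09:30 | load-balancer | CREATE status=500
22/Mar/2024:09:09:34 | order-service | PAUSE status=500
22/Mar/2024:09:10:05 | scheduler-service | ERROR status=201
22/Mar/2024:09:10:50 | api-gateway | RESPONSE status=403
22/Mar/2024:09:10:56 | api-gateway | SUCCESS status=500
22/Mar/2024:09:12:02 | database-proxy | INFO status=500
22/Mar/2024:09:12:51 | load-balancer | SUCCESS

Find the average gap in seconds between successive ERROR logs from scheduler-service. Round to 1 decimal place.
100.8

To calculate average interval:

1. Find all ERROR events for scheduler-service in order
2. Calculate time gaps between consecutive events
3. Compute mean of gaps: 605 / 6 = 100.8 seconds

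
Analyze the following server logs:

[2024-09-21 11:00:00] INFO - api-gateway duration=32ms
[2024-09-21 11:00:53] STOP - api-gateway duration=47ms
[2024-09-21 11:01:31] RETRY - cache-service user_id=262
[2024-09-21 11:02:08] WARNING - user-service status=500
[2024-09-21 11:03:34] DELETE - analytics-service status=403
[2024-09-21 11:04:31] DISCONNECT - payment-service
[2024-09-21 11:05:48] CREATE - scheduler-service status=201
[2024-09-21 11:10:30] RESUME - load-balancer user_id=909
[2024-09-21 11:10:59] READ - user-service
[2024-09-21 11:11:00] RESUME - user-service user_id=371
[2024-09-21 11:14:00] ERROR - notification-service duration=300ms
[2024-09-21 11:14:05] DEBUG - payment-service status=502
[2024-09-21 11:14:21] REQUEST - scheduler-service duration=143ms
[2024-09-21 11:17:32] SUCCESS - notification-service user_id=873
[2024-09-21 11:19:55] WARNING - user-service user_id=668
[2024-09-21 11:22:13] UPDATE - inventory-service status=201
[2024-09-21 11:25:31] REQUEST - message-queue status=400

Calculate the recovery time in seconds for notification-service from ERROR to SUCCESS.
212

To calculate recovery time:

1. Find ERROR event for notification-service: 2024-09-21 11:14:00
2. Find next SUCCESS event for notification-service: 2024-09-21 11:17:32
3. Recovery time: 2024-09-21 11:17:32 - 2024-09-21 11:14:00 = 212 seconds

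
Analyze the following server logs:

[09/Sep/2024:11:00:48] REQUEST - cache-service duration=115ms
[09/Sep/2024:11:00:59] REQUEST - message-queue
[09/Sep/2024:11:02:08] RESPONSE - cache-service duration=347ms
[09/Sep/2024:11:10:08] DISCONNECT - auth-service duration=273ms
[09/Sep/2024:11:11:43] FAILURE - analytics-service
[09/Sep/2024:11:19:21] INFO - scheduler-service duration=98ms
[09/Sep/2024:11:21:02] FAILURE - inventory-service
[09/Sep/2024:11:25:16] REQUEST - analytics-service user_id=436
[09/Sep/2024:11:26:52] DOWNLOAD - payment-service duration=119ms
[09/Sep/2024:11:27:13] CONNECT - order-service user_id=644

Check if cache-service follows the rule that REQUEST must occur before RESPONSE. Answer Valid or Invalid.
Valid

To validate ordering:

1. Required order: REQUEST → RESPONSE
2. Rule: REQUEST must occur before RESPONSE
3. Check actual order of events for cache-service
4. Result: Valid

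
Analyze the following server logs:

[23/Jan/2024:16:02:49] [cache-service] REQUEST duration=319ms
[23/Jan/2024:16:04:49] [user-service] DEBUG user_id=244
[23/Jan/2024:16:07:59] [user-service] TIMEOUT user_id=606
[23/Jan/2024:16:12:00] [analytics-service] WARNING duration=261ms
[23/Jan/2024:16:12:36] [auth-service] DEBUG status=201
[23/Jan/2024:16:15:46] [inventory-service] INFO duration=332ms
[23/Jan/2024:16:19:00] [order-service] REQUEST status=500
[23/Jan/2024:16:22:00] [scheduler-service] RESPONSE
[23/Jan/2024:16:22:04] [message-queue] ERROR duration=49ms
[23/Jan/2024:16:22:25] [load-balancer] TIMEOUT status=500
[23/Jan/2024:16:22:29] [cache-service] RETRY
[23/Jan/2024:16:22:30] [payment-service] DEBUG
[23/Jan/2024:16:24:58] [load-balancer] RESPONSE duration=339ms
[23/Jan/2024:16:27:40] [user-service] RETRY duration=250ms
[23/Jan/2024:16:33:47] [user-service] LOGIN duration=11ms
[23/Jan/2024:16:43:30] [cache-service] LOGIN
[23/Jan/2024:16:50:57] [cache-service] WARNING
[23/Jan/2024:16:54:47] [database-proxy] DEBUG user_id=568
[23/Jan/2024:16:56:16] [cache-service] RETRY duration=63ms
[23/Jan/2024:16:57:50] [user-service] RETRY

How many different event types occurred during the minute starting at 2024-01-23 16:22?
5

To count unique event types:

1. Filter events in the minute starting at 2024-01-23 16:22
2. Extract event types from matching entries
3. Count unique types: 5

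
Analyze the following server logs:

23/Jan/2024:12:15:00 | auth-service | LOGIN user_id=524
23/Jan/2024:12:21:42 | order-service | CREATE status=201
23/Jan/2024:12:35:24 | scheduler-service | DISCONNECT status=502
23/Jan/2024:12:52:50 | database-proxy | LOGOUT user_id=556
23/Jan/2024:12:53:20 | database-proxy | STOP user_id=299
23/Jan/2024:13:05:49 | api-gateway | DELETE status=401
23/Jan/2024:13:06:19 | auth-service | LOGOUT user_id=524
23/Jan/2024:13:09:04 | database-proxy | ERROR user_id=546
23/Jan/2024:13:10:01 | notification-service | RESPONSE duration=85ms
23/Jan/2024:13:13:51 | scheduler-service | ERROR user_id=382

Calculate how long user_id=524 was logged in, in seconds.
3079

To calculate session duration:

1. Find LOGIN event for user_id=524: 23/Jan/2024:12:15:00
2. Find LOGOUT event for user_id=524: 23/Jan/2024:13:06:19
3. Session duration: 23/Jan/2024:13:06:19 - 23/Jan/2024:12:15:00 = 3079 seconds (51 minutes)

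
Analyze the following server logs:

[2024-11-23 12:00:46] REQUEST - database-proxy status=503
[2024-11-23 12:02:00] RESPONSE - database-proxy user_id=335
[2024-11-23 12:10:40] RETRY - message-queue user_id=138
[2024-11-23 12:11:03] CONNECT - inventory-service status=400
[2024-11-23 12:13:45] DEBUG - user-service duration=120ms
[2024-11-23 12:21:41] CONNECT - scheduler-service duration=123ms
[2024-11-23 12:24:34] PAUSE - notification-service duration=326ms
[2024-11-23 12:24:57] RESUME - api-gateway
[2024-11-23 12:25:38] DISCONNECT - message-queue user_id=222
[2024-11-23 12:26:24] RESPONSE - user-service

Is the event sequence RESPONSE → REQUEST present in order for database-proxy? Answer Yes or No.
No

To verify sequence order:

1. Find all events in sequence RESPONSE → REQUEST for database-proxy
2. Extract their timestamps
3. Check if timestamps are in ascending order
4. Result: No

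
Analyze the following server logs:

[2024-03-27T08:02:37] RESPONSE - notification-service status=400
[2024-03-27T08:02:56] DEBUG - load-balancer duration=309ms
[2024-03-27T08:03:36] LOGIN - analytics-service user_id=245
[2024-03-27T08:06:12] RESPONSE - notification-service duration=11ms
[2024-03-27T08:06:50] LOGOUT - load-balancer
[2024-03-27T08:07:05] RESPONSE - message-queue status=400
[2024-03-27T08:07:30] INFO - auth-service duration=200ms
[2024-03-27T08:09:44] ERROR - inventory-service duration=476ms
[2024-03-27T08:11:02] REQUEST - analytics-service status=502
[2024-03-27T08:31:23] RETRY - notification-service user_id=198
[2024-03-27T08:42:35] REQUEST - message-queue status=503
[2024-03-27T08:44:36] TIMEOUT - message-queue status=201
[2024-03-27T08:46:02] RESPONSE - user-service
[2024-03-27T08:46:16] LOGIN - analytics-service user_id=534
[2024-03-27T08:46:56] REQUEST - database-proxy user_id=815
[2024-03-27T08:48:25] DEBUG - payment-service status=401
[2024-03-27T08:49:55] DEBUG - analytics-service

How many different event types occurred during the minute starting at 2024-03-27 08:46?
3

To count unique event types:

1. Filter events in the minute starting at 2024-03-27 08:46
2. Extract event types from matching entries
3. Count unique types: 3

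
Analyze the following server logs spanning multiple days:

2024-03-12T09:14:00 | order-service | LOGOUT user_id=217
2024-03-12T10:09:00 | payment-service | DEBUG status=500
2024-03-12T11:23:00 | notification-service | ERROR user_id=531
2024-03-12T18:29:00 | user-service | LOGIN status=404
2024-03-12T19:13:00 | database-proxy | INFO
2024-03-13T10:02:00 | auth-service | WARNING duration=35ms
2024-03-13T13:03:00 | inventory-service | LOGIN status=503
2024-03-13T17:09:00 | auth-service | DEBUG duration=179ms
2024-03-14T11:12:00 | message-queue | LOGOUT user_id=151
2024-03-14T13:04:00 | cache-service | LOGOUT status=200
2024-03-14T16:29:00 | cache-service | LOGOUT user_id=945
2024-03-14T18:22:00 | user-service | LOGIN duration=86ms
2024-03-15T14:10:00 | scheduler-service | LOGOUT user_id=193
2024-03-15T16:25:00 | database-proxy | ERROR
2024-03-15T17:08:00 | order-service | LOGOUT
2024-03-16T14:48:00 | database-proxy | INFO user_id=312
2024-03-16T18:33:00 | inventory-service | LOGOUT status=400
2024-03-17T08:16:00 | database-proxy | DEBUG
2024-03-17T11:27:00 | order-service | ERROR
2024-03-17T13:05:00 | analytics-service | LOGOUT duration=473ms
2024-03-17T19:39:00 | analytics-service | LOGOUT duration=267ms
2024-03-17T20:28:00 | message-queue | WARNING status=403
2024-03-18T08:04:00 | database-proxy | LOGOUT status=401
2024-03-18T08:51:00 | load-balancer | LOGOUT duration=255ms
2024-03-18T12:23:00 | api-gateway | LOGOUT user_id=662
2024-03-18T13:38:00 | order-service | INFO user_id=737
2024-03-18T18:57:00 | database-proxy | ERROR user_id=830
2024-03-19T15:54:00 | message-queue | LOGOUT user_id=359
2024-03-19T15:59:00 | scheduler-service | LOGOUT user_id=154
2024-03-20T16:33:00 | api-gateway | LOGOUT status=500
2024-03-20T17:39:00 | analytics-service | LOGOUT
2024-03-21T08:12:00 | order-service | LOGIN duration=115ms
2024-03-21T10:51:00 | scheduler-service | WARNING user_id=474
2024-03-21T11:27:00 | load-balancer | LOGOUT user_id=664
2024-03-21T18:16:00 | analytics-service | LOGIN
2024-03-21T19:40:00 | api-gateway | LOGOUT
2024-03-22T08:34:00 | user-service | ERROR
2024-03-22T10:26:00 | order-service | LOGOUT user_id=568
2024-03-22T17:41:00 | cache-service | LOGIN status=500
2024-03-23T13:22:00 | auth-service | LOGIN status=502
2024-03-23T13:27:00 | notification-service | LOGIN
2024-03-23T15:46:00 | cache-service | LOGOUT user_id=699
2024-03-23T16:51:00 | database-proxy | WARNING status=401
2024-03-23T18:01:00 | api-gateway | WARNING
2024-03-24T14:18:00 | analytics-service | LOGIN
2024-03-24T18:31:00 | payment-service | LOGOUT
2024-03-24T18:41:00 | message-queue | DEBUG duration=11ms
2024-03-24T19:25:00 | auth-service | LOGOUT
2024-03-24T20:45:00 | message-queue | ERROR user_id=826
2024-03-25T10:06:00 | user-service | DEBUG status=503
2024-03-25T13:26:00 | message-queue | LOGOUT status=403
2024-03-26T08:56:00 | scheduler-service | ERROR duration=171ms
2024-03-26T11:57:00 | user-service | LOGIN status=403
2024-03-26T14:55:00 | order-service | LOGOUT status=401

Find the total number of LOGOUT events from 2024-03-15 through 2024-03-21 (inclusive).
14

To filter by date range:

1. Date range: 2024-03-15 through 2024-03-21, both dates inclusive
2. Filter for LOGOUT events whose date falls in this range
3. Count matching events: 14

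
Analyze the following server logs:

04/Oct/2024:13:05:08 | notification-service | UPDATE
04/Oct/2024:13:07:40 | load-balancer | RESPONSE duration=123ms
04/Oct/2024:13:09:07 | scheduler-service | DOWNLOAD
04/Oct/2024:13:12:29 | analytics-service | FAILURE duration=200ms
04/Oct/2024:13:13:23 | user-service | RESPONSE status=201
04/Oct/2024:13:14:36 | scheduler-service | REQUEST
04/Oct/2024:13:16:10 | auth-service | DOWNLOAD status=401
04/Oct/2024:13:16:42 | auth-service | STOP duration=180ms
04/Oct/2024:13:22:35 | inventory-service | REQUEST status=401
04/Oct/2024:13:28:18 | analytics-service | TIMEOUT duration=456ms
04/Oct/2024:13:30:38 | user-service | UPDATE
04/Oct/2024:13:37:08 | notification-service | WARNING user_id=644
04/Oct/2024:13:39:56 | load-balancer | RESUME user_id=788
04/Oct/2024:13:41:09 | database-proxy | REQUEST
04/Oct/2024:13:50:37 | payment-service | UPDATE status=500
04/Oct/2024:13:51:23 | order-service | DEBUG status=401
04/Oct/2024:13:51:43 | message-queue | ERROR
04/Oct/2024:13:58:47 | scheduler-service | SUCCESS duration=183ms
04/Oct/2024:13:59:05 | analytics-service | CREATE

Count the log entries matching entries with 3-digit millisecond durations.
5

To find matching entries:

1. Pattern to match: entries with 3-digit millisecond durations
2. Scan each log entry for the pattern
3. Count matches: 5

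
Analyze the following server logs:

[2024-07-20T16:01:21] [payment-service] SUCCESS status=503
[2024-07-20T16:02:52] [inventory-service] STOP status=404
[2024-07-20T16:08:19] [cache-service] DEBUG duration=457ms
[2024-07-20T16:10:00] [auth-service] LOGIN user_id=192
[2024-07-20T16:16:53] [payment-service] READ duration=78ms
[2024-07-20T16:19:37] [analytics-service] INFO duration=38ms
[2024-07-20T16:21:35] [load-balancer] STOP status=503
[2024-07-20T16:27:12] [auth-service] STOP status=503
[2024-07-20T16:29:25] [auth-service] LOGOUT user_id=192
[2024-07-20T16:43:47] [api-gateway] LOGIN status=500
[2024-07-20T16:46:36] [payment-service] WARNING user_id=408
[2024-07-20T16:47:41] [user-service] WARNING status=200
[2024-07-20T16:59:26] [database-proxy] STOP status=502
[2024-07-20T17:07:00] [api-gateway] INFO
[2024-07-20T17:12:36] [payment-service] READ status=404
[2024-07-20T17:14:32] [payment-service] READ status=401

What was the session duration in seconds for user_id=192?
1165

To calculate session duration:

1. Find LOGIN event for user_id=192: 2024-07-20T16:10:00
2. Find LOGOUT event for user_id=192: 2024-07-20T16:29:25
3. Session duration: 2024-07-20T16:29:25 - 2024-07-20T16:10:00 = 1165 seconds (19 minutes)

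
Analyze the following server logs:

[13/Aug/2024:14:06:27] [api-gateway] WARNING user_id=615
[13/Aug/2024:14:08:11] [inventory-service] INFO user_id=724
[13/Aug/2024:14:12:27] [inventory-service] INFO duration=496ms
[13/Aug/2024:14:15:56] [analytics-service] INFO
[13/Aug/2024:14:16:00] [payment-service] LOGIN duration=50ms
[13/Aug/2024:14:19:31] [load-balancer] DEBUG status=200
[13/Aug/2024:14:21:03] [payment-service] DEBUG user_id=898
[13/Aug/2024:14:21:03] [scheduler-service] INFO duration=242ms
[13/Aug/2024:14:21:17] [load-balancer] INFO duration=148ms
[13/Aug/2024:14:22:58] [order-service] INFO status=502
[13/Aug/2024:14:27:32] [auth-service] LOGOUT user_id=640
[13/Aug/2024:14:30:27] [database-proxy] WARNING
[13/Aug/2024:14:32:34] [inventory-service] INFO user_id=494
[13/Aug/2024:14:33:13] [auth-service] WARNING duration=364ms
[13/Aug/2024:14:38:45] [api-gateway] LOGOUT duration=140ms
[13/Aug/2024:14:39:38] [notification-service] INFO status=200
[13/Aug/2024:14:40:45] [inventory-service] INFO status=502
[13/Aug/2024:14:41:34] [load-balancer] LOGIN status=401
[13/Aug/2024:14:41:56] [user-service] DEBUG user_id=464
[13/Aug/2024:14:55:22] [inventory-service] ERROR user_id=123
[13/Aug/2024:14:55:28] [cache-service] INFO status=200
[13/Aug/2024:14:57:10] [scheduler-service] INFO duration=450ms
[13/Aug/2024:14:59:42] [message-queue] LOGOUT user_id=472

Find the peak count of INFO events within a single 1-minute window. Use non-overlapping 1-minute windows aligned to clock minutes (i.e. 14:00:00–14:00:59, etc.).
2

To find the burst window:

1. Divide the log period into non-overlapping 1-minute windows starting at 14:00
2. Count INFO events in each window
3. Find the window with maximum count
4. Maximum events in a window: 2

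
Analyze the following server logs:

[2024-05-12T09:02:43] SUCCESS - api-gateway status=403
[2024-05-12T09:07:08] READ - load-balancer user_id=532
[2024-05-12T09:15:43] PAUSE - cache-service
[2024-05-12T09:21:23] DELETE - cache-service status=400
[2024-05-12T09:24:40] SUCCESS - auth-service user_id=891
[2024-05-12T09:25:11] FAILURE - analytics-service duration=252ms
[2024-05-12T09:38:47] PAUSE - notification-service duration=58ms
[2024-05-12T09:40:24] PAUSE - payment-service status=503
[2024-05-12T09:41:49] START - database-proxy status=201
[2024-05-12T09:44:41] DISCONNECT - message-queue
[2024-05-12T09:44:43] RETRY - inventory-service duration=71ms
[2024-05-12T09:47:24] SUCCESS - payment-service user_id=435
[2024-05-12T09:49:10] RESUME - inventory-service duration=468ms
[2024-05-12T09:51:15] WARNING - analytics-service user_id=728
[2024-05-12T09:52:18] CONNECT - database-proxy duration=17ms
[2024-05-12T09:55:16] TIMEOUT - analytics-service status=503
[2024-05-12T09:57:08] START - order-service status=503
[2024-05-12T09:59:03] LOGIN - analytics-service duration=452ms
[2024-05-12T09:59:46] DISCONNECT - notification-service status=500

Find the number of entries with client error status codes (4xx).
2

To find matching entries:

1. Pattern to match: client error status codes (4xx)
2. Scan each log entry for the pattern
3. Count matches: 2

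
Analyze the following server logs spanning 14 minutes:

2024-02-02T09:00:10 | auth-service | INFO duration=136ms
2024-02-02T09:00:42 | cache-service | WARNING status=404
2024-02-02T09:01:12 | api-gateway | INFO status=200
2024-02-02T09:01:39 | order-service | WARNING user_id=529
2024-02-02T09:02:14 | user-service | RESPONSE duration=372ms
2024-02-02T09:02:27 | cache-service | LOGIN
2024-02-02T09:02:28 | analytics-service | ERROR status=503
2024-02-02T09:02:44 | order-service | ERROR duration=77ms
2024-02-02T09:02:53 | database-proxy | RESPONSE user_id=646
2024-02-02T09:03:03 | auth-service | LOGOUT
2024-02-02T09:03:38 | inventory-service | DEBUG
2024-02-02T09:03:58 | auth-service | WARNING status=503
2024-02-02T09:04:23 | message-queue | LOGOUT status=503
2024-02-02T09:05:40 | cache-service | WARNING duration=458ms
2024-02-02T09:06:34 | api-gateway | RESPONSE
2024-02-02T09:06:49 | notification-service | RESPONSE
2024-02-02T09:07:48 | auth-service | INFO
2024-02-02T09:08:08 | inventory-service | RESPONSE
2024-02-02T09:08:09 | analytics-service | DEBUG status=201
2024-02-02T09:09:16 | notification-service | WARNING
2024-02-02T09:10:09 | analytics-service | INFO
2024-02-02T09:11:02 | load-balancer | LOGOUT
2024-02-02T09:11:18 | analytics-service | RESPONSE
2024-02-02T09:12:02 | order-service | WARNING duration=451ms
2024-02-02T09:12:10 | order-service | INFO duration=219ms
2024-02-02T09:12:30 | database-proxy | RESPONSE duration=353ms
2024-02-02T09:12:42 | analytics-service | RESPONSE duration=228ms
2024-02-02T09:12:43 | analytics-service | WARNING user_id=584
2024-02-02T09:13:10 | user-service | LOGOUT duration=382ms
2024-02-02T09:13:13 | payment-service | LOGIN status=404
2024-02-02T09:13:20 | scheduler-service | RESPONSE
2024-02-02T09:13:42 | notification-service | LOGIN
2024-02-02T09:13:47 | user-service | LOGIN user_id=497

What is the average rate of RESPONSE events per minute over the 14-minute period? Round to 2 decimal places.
0.64

To calculate the rate:

1. Count total RESPONSE events: 9
2. Total time period: 14 minutes
3. Rate = 9 / 14 = 0.64 events per minute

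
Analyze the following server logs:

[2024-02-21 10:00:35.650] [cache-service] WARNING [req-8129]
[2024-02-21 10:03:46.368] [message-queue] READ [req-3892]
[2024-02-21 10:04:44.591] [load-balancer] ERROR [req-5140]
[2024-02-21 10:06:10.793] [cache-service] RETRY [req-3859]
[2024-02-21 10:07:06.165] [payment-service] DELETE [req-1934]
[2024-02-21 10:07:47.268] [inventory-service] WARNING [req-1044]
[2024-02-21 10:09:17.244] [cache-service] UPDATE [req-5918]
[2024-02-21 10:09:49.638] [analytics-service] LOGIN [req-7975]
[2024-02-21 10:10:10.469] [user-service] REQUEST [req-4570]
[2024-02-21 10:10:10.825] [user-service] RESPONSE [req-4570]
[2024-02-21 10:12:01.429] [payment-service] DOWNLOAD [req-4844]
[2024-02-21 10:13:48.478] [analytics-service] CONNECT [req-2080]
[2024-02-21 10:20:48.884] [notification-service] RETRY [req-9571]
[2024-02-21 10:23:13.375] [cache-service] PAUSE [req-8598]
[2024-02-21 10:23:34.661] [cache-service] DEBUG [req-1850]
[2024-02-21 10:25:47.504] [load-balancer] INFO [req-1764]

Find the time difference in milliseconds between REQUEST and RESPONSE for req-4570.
356

To calculate latency:

1. Find REQUEST with id req-4570: 2024-02-21 10:10:10.469
2. Find RESPONSE with id req-4570: 2024-02-21 10:10:10.825
3. Latency: 2024-02-21 10:10:10.825 - 2024-02-21 10:10:10.469 = 356ms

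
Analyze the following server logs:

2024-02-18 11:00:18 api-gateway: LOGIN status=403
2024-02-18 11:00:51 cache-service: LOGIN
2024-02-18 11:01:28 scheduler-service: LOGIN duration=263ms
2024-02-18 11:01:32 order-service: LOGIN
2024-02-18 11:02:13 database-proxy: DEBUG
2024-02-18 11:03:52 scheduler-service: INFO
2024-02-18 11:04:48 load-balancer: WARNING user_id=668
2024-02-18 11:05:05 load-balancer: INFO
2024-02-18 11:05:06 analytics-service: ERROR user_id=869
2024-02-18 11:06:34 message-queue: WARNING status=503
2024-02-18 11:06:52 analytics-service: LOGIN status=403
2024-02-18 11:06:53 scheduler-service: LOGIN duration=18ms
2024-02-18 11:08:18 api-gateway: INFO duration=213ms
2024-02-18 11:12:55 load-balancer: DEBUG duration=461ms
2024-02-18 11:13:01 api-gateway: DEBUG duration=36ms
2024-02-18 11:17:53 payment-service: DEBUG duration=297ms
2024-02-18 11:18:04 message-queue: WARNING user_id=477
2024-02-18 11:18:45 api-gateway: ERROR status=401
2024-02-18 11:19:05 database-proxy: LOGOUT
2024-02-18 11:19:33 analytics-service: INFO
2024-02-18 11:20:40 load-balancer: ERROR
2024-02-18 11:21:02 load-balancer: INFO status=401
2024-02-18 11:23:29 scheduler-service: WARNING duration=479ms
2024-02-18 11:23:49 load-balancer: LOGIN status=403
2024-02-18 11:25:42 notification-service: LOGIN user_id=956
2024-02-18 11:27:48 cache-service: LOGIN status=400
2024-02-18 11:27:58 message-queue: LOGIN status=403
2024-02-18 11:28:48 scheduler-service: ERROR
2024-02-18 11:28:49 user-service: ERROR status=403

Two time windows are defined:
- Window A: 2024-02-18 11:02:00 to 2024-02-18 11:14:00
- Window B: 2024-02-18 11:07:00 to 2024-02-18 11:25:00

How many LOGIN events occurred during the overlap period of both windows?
0

To find overlap events:

1. Window A: 2024-02-18 11:02:00 to 2024-02-18 11:14:00
2. Window B: 2024-02-18 11:07:00 to 2024-02-18 11:25:00
3. Overlap period: 2024-02-18 11:07:00 to 2024-02-18 11:14:00
4. Count LOGIN events in overlap: 0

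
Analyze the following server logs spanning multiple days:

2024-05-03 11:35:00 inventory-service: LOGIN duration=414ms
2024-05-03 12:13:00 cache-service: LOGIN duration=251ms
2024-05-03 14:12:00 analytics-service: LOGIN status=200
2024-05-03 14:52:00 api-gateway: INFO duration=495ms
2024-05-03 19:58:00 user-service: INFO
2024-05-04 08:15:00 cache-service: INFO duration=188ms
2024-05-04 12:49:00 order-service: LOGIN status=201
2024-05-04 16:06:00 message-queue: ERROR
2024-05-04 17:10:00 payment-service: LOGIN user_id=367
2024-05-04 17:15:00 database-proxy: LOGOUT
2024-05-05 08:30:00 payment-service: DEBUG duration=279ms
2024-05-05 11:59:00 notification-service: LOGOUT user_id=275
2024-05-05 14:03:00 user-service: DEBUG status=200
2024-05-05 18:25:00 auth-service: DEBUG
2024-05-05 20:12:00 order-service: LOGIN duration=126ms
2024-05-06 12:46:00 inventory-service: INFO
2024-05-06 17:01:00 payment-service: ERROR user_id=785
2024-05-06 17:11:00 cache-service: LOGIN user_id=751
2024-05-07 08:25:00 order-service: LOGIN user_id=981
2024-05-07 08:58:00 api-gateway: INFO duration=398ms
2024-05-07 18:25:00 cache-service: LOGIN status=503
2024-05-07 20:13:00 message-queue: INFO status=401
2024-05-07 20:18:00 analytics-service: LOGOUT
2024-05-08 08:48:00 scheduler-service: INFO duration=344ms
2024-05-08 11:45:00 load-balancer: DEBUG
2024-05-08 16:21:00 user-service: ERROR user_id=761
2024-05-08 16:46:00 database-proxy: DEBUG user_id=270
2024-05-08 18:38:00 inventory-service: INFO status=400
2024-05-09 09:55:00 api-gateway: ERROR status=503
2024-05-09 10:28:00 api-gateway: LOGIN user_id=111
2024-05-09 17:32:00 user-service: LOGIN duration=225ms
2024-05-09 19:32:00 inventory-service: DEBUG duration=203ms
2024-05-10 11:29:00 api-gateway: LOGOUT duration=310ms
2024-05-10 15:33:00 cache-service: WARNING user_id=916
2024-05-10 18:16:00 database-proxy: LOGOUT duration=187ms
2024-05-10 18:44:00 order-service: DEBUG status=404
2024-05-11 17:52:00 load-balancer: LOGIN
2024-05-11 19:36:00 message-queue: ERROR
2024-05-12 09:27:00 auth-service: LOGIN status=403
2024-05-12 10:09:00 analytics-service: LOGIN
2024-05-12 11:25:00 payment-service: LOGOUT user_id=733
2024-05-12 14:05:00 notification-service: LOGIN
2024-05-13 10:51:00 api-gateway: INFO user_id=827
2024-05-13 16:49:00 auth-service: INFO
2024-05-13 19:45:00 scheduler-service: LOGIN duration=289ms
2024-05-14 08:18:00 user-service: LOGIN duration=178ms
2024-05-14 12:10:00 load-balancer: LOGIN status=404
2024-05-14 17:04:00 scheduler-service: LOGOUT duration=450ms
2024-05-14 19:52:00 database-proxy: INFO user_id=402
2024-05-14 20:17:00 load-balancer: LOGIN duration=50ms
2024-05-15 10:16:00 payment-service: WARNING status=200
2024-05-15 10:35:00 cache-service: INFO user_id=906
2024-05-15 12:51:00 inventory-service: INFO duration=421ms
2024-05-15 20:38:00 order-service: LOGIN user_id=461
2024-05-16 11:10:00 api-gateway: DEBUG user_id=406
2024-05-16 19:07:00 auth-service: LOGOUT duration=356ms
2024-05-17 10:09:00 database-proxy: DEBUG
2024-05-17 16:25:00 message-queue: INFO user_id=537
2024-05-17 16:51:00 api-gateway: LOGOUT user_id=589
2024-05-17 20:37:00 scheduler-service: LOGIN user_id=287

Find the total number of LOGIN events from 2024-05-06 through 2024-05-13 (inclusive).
10

To filter by date range:

1. Date range: 2024-05-06 through 2024-05-13, both dates inclusive
2. Filter for LOGIN events whose date falls in this range
3. Count matching events: 10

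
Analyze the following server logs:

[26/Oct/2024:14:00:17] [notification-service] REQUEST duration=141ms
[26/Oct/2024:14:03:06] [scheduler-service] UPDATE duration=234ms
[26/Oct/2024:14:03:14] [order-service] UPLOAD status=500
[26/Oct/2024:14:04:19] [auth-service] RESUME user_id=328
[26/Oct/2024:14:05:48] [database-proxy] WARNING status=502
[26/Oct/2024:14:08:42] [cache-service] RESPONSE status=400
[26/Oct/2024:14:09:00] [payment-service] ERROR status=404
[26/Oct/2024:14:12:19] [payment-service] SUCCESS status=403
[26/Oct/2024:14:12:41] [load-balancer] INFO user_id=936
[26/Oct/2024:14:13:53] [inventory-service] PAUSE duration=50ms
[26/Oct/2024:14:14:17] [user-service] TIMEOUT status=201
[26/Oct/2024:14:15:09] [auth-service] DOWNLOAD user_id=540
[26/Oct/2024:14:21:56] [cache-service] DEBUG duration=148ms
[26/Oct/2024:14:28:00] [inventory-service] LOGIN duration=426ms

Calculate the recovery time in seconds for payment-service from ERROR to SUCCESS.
199

To calculate recovery time:

1. Find ERROR event for payment-service: 26/Oct/2024:14:09:00
2. Find next SUCCESS event for payment-service: 26/Oct/2024:14:12:19
3. Recovery time: 26/Oct/2024:14:12:19 - 26/Oct/2024:14:09:00 = 199 seconds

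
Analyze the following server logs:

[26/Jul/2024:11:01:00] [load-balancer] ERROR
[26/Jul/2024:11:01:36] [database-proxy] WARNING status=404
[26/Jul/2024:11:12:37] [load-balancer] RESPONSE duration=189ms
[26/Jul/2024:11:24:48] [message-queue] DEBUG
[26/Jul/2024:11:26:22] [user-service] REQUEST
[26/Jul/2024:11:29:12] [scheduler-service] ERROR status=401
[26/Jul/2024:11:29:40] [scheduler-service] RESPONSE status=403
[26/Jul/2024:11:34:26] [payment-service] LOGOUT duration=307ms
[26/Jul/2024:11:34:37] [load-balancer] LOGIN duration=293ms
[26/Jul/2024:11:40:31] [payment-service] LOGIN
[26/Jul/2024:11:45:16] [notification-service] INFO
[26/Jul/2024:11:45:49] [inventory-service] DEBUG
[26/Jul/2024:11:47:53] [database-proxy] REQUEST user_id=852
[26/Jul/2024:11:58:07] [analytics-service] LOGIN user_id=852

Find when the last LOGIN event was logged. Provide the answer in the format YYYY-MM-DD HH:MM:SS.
2024-07-26 11:58:07

To find the last event:

1. Filter for all LOGIN events
2. Sort by timestamp
3. Select the last one
4. Timestamp: 2024-07-26 11:58:07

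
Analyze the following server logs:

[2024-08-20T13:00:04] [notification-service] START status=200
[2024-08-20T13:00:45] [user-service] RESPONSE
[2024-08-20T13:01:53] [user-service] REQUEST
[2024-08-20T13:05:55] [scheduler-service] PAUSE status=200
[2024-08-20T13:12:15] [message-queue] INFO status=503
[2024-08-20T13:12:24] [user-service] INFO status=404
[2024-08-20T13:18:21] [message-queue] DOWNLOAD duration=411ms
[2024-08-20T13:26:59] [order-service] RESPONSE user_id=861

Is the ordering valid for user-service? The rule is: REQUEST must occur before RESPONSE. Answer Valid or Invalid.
Invalid

To validate ordering:

1. Required order: REQUEST → RESPONSE
2. Rule: REQUEST must occur before RESPONSE
3. Check actual order of events for user-service
4. Result: Invalid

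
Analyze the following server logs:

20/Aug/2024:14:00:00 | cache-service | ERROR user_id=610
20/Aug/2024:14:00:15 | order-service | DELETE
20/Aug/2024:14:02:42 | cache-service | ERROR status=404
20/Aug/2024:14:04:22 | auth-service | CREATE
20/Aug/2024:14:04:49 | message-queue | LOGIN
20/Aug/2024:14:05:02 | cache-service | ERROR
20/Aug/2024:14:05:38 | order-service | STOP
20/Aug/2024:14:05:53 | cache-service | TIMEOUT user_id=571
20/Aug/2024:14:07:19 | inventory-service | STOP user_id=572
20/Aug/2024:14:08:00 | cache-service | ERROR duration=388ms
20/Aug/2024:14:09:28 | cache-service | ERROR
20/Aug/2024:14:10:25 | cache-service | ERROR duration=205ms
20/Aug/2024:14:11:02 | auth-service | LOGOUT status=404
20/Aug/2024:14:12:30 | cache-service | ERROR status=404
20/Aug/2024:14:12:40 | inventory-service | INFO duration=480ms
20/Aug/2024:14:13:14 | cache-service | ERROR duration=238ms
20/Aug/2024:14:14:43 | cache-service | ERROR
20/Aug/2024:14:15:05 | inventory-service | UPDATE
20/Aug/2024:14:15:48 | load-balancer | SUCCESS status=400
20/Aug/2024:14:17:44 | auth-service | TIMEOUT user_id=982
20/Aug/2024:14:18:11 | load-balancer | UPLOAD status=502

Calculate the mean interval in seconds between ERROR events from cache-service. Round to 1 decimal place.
110.4

To calculate average interval:

1. Find all ERROR events for cache-service in order
2. Calculate time gaps between consecutive events
3. Compute mean of gaps: 883 / 8 = 110.4 seconds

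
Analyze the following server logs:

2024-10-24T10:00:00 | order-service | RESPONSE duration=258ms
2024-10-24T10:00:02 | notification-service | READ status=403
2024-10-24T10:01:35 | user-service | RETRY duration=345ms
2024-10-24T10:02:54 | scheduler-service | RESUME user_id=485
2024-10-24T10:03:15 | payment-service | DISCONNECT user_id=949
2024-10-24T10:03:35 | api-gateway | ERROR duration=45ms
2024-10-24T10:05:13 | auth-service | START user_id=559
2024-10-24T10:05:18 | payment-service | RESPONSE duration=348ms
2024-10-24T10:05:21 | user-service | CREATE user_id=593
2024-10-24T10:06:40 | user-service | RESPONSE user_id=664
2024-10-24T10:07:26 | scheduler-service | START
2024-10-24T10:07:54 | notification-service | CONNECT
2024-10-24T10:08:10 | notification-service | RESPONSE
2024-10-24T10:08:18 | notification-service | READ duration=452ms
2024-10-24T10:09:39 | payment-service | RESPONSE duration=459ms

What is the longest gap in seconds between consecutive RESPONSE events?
318

To find the longest gap:

1. Extract all RESPONSE events in chronological order
2. Calculate time differences between consecutive events
3. Find the maximum difference
4. Longest gap: 318 seconds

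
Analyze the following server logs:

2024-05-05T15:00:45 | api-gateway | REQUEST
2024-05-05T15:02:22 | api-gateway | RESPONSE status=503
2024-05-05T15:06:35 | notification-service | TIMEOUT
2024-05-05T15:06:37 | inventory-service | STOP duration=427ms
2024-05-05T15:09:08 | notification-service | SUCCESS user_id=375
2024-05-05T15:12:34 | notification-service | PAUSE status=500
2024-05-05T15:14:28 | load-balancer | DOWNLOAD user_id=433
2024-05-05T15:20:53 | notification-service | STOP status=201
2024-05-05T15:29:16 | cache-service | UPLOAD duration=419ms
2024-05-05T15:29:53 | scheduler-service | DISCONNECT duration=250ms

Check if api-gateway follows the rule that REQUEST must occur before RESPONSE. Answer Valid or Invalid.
Valid

To validate ordering:

1. Required order: REQUEST → RESPONSE
2. Rule: REQUEST must occur before RESPONSE
3. Check actual order of events for api-gateway
4. Result: Valid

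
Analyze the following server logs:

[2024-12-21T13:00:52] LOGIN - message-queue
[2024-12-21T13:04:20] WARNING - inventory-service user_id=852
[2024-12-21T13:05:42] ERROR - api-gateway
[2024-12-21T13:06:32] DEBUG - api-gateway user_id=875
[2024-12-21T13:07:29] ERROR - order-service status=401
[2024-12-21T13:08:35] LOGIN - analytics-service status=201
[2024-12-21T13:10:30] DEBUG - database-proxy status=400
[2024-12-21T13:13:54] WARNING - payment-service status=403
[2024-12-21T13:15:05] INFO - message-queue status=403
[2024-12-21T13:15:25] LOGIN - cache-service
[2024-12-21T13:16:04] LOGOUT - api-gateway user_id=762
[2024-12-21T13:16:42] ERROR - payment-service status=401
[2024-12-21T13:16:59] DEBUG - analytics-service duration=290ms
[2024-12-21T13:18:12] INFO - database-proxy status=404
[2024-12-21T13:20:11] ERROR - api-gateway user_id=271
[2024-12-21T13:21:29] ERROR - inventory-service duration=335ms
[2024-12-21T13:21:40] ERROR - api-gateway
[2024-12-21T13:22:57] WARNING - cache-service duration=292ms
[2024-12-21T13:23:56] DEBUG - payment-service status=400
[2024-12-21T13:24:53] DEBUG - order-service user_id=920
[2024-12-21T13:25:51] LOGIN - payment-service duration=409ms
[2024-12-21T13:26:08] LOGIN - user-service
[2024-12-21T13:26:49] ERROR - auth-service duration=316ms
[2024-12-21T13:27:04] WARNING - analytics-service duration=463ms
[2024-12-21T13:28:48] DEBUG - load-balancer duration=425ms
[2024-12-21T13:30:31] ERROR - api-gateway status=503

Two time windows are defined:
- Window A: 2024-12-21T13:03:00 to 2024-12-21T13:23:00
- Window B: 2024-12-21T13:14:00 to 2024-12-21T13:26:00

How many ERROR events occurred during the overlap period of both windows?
4

To find overlap events:

1. Window A: 2024-12-21T13:03:00 to 2024-12-21T13:23:00
2. Window B: 2024-12-21T13:14:00 to 2024-12-21T13:26:00
3. Overlap period: 2024-12-21T13:14:00 to 2024-12-21T13:23:00
4. Count ERROR events in overlap: 4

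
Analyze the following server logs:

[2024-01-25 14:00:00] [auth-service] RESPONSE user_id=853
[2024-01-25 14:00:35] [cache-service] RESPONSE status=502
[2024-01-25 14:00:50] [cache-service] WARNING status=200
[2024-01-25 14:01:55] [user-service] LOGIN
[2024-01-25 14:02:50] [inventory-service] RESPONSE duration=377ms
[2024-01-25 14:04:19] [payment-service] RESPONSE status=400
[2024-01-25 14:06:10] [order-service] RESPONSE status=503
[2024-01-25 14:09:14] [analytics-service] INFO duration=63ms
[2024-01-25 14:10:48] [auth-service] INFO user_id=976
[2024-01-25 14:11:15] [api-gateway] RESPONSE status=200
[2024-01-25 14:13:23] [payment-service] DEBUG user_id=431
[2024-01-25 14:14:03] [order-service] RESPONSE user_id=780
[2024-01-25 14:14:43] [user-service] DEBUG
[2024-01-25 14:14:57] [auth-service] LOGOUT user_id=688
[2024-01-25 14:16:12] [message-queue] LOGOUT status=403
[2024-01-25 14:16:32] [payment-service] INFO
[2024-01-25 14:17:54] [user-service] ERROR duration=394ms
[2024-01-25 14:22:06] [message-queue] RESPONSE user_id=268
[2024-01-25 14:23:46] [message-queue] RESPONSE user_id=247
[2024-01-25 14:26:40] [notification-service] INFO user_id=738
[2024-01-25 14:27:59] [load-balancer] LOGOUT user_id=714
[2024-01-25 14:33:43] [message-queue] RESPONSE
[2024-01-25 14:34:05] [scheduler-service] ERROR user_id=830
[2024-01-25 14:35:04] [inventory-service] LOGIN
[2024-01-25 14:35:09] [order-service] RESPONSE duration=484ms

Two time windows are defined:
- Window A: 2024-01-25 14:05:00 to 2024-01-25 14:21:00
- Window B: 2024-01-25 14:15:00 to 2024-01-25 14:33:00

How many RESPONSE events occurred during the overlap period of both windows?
0

To find overlap events:

1. Window A: 2024-01-25 14:05:00 to 2024-01-25 14:21:00
2. Window B: 2024-01-25 14:15:00 to 2024-01-25 14:33:00
3. Overlap period: 2024-01-25 14:15:00 to 2024-01-25 14:21:00
4. Count RESPONSE events in overlap: 0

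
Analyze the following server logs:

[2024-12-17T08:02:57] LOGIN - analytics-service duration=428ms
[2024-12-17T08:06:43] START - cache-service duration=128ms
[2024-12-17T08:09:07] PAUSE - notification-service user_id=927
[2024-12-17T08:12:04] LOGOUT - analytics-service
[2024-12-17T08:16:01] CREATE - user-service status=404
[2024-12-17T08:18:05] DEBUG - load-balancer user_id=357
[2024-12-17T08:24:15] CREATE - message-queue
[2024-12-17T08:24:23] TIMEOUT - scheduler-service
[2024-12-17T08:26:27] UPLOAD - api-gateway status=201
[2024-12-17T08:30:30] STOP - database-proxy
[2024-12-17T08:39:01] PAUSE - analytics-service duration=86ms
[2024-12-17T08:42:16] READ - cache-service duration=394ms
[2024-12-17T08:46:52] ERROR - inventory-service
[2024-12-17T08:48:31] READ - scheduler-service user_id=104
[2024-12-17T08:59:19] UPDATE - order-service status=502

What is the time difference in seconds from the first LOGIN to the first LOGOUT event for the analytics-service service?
547

To find the time between events:

1. Locate the first LOGIN event for analytics-service: 2024-12-17T08:02:57
2. Locate the first LOGOUT event for analytics-service: 2024-12-17T08:12:04
3. Calculate the difference: 2024-12-17T08:12:04 - 2024-12-17T08:02:57 = 547 seconds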